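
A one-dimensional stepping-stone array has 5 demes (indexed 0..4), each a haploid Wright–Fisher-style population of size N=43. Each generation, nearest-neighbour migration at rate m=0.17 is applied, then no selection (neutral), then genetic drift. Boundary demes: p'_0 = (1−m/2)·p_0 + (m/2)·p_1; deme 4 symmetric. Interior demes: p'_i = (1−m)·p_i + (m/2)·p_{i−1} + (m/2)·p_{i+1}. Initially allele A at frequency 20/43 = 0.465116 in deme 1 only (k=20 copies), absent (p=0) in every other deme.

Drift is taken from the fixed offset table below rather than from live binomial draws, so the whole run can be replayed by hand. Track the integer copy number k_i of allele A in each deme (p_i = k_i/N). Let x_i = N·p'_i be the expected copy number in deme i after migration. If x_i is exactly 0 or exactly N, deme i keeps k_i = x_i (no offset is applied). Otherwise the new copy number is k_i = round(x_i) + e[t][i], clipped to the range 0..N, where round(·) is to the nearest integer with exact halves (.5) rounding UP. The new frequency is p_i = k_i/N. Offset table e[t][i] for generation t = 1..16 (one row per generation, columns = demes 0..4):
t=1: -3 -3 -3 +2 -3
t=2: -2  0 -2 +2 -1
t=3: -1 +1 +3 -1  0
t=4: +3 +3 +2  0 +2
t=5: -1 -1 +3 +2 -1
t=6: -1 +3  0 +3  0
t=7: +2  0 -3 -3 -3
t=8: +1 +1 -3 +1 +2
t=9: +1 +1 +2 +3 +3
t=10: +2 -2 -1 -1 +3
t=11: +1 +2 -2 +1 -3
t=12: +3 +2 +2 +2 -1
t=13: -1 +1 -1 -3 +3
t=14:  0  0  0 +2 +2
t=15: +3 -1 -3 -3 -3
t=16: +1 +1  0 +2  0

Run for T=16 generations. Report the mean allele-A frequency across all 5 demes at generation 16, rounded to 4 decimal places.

0.2279

t=0: k=[0 20 0 0 0]
t=1: x=[1.7000 16.6000 1.7000 0.0000 0.0000] k=[0 14 0 0 0]
t=2: x=[1.1900 11.6200 1.1900 0.0000 0.0000] k=[0 12 0 0 0]
t=3: x=[1.0200 9.9600 1.0200 0.0000 0.0000] k=[0 11 4 0 0]
t=4: x=[0.9350 9.4700 4.2550 0.3400 0.0000] k=[4 12 6 0 0]
t=5: x=[4.6800 10.8100 6.0000 0.5100 0.0000] k=[4 10 9 3 0]
t=6: x=[4.5100 9.4050 8.5750 3.2550 0.2550] k=[4 12 9 6 0]
t=7: x=[4.6800 11.0650 9.0000 5.7450 0.5100] k=[7 11 6 3 0]
t=8: x=[7.3400 10.2350 6.1700 3.0000 0.2550] k=[8 11 3 4 2]
t=9: x=[8.2550 10.0650 3.7650 3.7450 2.1700] k=[9 11 6 7 5]
t=10: x=[9.1700 10.4050 6.5100 6.7450 5.1700] k=[11 8 6 6 8]
t=11: x=[10.7450 8.0850 6.1700 6.1700 7.8300] k=[12 10 4 7 5]
t=12: x=[11.8300 9.6600 4.7650 6.5750 5.1700] k=[15 12 7 9 4]
t=13: x=[14.7450 11.8300 7.5950 8.4050 4.4250] k=[14 13 7 5 7]
t=14: x=[13.9150 12.5750 7.3400 5.3400 6.8300] k=[14 13 7 7 9]
t=15: x=[13.9150 12.5750 7.5100 7.1700 8.8300] k=[17 12 5 4 6]
t=16: x=[16.5750 11.8300 5.5100 4.2550 5.8300] k=[18 13 6 6 6]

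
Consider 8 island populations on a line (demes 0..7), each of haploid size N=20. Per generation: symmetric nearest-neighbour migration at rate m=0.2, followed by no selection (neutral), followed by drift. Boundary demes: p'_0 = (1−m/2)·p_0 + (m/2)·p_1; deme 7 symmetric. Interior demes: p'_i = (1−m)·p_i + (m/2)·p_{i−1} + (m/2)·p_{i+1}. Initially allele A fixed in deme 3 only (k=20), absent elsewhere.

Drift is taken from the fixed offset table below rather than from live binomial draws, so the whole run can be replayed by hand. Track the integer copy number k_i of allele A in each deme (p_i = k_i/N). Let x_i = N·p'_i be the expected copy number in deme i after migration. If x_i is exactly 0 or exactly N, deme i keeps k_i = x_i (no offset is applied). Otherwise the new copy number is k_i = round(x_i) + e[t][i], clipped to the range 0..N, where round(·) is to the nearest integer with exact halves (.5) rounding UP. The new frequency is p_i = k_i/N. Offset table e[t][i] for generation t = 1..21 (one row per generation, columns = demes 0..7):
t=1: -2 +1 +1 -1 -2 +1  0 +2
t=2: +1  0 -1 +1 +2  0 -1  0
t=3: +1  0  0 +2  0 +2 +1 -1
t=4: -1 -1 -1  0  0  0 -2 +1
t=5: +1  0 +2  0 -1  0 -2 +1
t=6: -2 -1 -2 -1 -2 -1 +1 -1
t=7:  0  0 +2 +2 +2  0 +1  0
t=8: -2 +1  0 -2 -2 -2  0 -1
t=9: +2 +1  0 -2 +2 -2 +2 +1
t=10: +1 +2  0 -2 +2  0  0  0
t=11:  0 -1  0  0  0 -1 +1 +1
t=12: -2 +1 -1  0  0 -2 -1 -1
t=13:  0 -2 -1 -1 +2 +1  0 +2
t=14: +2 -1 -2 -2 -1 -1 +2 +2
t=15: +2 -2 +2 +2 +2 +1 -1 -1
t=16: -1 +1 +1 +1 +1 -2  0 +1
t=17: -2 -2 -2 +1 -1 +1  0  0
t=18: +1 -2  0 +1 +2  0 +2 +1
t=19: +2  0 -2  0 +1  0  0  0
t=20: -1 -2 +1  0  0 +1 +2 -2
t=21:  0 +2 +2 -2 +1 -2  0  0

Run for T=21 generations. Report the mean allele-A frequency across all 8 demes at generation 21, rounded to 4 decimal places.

t=0: k=[0 0 0 20 0 0 0 0]
t=1: x=[0.0000 0.0000 2.0000 16.0000 2.0000 0.0000 0.0000 0.0000] k=[0 0 3 15 0 0 0 0]
t=2: x=[0.0000 0.3000 3.9000 12.3000 1.5000 0.0000 0.0000 0.0000] k=[0 0 3 13 4 0 0 0]
t=3: x=[0.0000 0.3000 3.7000 11.1000 4.5000 0.4000 0.0000 0.0000] k=[0 0 4 13 5 2 0 0]
t=4: x=[0.0000 0.4000 4.5000 11.3000 5.5000 2.1000 0.2000 0.0000] k=[0 0 4 11 6 2 0 0]
t=5: x=[0.0000 0.4000 4.3000 9.8000 6.1000 2.2000 0.2000 0.0000] k=[0 0 6 10 5 2 0 0]
t=6: x=[0.0000 0.6000 5.8000 9.1000 5.2000 2.1000 0.2000 0.0000] k=[0 0 4 8 3 1 1 0]
t=7: x=[0.0000 0.4000 4.0000 7.1000 3.3000 1.2000 0.9000 0.1000] k=[0 0 6 9 5 1 2 0]
t=8: x=[0.0000 0.6000 5.7000 8.3000 5.0000 1.5000 1.7000 0.2000] k=[0 2 6 6 3 0 2 0]
t=9: x=[0.2000 2.2000 5.6000 5.7000 3.0000 0.5000 1.6000 0.2000] k=[2 3 6 4 5 0 4 1]
t=10: x=[2.1000 3.2000 5.5000 4.3000 4.4000 0.9000 3.3000 1.3000] k=[3 5 6 2 6 1 3 1]
t=11: x=[3.2000 4.9000 5.5000 2.8000 5.1000 1.7000 2.6000 1.2000] k=[3 4 6 3 5 1 4 2]
t=12: x=[3.1000 4.1000 5.5000 3.5000 4.4000 1.7000 3.5000 2.2000] k=[1 5 5 4 4 0 3 1]
t=13: x=[1.4000 4.6000 4.9000 4.1000 3.6000 0.7000 2.5000 1.2000] k=[1 3 4 3 6 2 3 3]
t=14: x=[1.2000 2.9000 3.8000 3.4000 5.3000 2.5000 2.9000 3.0000] k=[3 2 2 1 4 2 5 5]
t=15: x=[2.9000 2.1000 1.9000 1.4000 3.5000 2.5000 4.7000 5.0000] k=[5 0 4 3 6 4 4 4]
t=16: x=[4.5000 0.9000 3.5000 3.4000 5.5000 4.2000 4.0000 4.0000] k=[4 2 5 4 7 2 4 5]
t=17: x=[3.8000 2.5000 4.6000 4.4000 6.2000 2.7000 3.9000 4.9000] k=[2 1 3 5 5 4 4 5]
t=18: x=[1.9000 1.3000 3.0000 4.8000 4.9000 4.1000 4.1000 4.9000] k=[3 0 3 6 7 4 6 6]
t=19: x=[2.7000 0.6000 3.0000 5.8000 6.6000 4.5000 5.8000 6.0000] k=[5 1 1 6 8 5 6 6]
t=20: x=[4.6000 1.4000 1.5000 5.7000 7.5000 5.4000 5.9000 6.0000] k=[4 0 3 6 8 6 8 4]
t=21: x=[3.6000 0.7000 3.0000 5.9000 7.6000 6.4000 7.4000 4.4000] k=[4 3 5 4 9 4 7 4]

0.2500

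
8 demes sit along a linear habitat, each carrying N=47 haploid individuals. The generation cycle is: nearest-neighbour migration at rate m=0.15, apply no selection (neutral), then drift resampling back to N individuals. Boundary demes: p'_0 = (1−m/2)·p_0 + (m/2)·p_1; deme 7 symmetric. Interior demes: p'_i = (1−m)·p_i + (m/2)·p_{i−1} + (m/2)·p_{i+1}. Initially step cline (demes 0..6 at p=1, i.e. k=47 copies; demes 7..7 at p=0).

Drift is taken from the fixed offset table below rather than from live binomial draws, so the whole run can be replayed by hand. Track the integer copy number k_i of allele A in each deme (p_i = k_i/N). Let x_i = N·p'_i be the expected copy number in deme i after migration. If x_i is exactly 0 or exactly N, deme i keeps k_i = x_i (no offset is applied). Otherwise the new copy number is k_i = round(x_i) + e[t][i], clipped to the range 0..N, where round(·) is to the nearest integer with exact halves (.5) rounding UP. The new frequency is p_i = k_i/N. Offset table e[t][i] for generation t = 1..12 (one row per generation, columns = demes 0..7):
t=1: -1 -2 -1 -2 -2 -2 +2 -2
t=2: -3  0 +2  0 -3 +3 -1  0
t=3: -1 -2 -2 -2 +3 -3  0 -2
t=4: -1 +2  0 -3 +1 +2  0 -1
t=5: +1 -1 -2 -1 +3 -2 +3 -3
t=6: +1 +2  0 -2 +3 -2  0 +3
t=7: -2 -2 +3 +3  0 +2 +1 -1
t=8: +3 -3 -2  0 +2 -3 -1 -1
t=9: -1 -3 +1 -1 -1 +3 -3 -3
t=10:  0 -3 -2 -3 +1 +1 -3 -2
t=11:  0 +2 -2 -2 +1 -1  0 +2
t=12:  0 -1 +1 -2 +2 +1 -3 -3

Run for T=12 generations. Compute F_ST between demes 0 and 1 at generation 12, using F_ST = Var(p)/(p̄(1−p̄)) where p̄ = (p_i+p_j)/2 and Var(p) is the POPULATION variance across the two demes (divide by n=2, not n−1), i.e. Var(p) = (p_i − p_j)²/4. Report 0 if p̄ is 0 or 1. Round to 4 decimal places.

t=0: k=[47 47 47 47 47 47 47 0]
t=1: x=[47.0000 47.0000 47.0000 47.0000 47.0000 47.0000 43.4750 3.5250] k=[47 47 47 47 47 47 45 2]
t=2: x=[47.0000 47.0000 47.0000 47.0000 47.0000 46.8500 41.9250 5.2250] k=[47 47 47 47 47 47 41 5]
t=3: x=[47.0000 47.0000 47.0000 47.0000 47.0000 46.5500 38.7500 7.7000] k=[47 47 47 47 47 44 39 6]
t=4: x=[47.0000 47.0000 47.0000 47.0000 46.7750 43.8500 36.9000 8.4750] k=[47 47 47 47 47 46 37 7]
t=5: x=[47.0000 47.0000 47.0000 47.0000 46.9250 45.4000 35.4250 9.2500] k=[47 47 47 47 47 43 38 6]
t=6: x=[47.0000 47.0000 47.0000 47.0000 46.7000 42.9250 35.9750 8.4000] k=[47 47 47 47 47 41 36 11]
t=7: x=[47.0000 47.0000 47.0000 47.0000 46.5500 41.0750 34.5000 12.8750] k=[47 47 47 47 47 43 36 12]
t=8: x=[47.0000 47.0000 47.0000 47.0000 46.7000 42.7750 34.7250 13.8000] k=[47 47 47 47 47 40 34 13]
t=9: x=[47.0000 47.0000 47.0000 47.0000 46.4750 40.0750 32.8750 14.5750] k=[47 47 47 47 45 43 30 12]
t=10: x=[47.0000 47.0000 47.0000 46.8500 45.0000 42.1750 29.6250 13.3500] k=[47 47 47 44 46 43 27 11]
t=11: x=[47.0000 47.0000 46.7750 44.3750 45.6250 42.0250 27.0000 12.2000] k=[47 47 45 42 47 41 27 14]
t=12: x=[47.0000 46.8500 44.9250 42.6000 46.1750 40.4000 27.0750 14.9750] k=[47 46 46 41 47 41 24 12]

0.0108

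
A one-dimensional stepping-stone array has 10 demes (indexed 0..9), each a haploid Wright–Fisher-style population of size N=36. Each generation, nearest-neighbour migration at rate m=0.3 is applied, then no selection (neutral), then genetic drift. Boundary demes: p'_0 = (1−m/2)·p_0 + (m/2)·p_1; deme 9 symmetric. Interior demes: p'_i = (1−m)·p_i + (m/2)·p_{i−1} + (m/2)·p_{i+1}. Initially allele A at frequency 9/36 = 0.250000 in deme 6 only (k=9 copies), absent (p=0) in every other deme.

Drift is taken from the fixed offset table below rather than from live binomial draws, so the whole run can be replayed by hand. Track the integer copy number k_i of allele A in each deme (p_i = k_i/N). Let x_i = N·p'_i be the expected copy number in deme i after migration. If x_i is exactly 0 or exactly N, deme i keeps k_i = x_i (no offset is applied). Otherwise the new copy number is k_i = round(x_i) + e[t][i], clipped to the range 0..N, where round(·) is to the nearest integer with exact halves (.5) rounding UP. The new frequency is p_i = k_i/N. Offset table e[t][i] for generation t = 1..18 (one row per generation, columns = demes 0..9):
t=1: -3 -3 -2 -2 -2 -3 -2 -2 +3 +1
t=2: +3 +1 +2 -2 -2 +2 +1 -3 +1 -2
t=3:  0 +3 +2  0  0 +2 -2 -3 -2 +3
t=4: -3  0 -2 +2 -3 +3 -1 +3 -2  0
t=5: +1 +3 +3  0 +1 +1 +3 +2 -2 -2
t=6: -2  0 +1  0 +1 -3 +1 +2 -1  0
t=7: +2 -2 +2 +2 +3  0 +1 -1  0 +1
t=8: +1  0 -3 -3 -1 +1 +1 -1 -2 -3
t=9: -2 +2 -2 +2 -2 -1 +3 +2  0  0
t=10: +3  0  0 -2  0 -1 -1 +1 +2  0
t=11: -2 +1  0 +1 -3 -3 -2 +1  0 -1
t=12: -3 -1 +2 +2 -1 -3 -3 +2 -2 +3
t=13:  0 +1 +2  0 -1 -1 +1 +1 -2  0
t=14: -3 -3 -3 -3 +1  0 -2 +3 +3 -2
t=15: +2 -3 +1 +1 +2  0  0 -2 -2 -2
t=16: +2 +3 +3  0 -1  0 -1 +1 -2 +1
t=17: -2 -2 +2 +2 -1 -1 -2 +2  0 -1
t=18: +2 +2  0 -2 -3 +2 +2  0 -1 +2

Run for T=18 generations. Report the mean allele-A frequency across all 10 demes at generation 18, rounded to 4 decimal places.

t=0: k=[0 0 0 0 0 0 9 0 0 0]
t=1: x=[0.0000 0.0000 0.0000 0.0000 0.0000 1.3500 6.3000 1.3500 0.0000 0.0000] k=[0 0 0 0 0 0 4 0 0 0]
t=2: x=[0.0000 0.0000 0.0000 0.0000 0.0000 0.6000 2.8000 0.6000 0.0000 0.0000] k=[0 0 0 0 0 3 4 0 0 0]
t=3: x=[0.0000 0.0000 0.0000 0.0000 0.4500 2.7000 3.2500 0.6000 0.0000 0.0000] k=[0 0 0 0 0 5 1 0 0 0]
t=4: x=[0.0000 0.0000 0.0000 0.0000 0.7500 3.6500 1.4500 0.1500 0.0000 0.0000] k=[0 0 0 0 0 7 0 3 0 0]
t=5: x=[0.0000 0.0000 0.0000 0.0000 1.0500 4.9000 1.5000 2.1000 0.4500 0.0000] k=[0 0 0 0 2 6 5 4 0 0]
t=6: x=[0.0000 0.0000 0.0000 0.3000 2.3000 5.2500 5.0000 3.5500 0.6000 0.0000] k=[0 0 0 0 3 2 6 6 0 0]
t=7: x=[0.0000 0.0000 0.0000 0.4500 2.4000 2.7500 5.4000 5.1000 0.9000 0.0000] k=[0 0 0 2 5 3 6 4 1 0]
t=8: x=[0.0000 0.0000 0.3000 2.1500 4.2500 3.7500 5.2500 3.8500 1.3000 0.1500] k=[0 0 0 0 3 5 6 3 0 0]
t=9: x=[0.0000 0.0000 0.0000 0.4500 2.8500 4.8500 5.4000 3.0000 0.4500 0.0000] k=[0 0 0 2 1 4 8 5 0 0]
t=10: x=[0.0000 0.0000 0.3000 1.5500 1.6000 4.1500 6.9500 4.7000 0.7500 0.0000] k=[0 0 0 0 2 3 6 6 3 0]
t=11: x=[0.0000 0.0000 0.0000 0.3000 1.8500 3.3000 5.5500 5.5500 3.0000 0.4500] k=[0 0 0 1 0 0 4 7 3 0]
t=12: x=[0.0000 0.0000 0.1500 0.7000 0.1500 0.6000 3.8500 5.9500 3.1500 0.4500] k=[0 0 2 3 0 0 1 8 1 3]
t=13: x=[0.0000 0.3000 1.8500 2.4000 0.4500 0.1500 1.9000 5.9000 2.3500 2.7000] k=[0 1 4 2 0 0 3 7 0 3]
t=14: x=[0.1500 1.3000 3.2500 2.0000 0.3000 0.4500 3.1500 5.3500 1.5000 2.5500] k=[0 0 0 0 1 0 1 8 5 1]
t=15: x=[0.0000 0.0000 0.0000 0.1500 0.7000 0.3000 1.9000 6.5000 4.8500 1.6000] k=[0 0 0 1 3 0 2 5 3 0]
t=16: x=[0.0000 0.0000 0.1500 1.1500 2.2500 0.7500 2.1500 4.2500 2.8500 0.4500] k=[0 0 3 1 1 1 1 5 1 1]
t=17: x=[0.0000 0.4500 2.2500 1.3000 1.0000 1.0000 1.6000 3.8000 1.6000 1.0000] k=[0 0 4 3 0 0 0 6 2 0]
t=18: x=[0.0000 0.6000 3.2500 2.7000 0.4500 0.0000 0.9000 4.5000 2.3000 0.3000] k=[0 3 3 1 0 0 3 5 1 2]

0.0500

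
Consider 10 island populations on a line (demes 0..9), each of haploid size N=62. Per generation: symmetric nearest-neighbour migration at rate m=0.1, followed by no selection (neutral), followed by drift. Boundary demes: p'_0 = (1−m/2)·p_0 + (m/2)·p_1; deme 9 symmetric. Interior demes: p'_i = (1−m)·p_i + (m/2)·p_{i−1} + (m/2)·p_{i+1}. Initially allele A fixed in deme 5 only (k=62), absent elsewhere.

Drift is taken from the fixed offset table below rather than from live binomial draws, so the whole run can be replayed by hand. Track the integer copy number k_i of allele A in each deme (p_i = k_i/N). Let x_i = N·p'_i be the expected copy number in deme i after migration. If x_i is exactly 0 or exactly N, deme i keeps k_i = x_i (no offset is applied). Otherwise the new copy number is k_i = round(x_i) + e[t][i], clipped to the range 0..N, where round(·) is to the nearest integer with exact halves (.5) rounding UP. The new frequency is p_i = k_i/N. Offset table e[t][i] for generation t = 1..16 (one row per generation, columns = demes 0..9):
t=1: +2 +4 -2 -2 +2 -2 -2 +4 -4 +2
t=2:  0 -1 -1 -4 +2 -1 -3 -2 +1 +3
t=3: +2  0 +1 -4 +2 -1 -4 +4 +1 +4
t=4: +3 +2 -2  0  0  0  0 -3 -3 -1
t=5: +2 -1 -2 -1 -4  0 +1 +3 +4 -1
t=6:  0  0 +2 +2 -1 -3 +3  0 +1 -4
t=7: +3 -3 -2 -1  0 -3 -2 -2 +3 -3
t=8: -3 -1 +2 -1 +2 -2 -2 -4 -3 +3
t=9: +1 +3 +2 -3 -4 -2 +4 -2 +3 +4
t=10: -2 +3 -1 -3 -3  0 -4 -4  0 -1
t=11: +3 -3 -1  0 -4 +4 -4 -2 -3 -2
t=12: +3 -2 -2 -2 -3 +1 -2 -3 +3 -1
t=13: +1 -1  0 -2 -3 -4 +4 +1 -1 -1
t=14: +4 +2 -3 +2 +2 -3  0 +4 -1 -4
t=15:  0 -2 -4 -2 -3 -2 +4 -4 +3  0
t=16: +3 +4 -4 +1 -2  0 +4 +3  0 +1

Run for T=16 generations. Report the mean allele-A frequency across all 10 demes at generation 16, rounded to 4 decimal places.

t=0: k=[0 0 0 0 0 62 0 0 0 0]
t=1: x=[0.0000 0.0000 0.0000 0.0000 3.1000 55.8000 3.1000 0.0000 0.0000 0.0000] k=[0 0 0 0 5 54 1 0 0 0]
t=2: x=[0.0000 0.0000 0.0000 0.2500 7.2000 48.9000 3.6000 0.0500 0.0000 0.0000] k=[0 0 0 0 9 48 1 0 0 0]
t=3: x=[0.0000 0.0000 0.0000 0.4500 10.5000 43.7000 3.3000 0.0500 0.0000 0.0000] k=[0 0 0 0 13 43 0 4 0 0]
t=4: x=[0.0000 0.0000 0.0000 0.6500 13.8500 39.3500 2.3500 3.6000 0.2000 0.0000] k=[0 0 0 1 14 39 2 1 0 0]
t=5: x=[0.0000 0.0000 0.0500 1.6000 14.6000 35.9000 3.8000 1.0000 0.0500 0.0000] k=[0 0 0 1 11 36 5 4 4 0]
t=6: x=[0.0000 0.0000 0.0500 1.4500 11.7500 33.2000 6.5000 4.0500 3.8000 0.2000] k=[0 0 2 3 11 30 10 4 5 0]
t=7: x=[0.0000 0.1000 1.9500 3.3500 11.5500 28.0500 10.7000 4.3500 4.7000 0.2500] k=[0 0 0 2 12 25 9 2 8 0]
t=8: x=[0.0000 0.0000 0.1000 2.4000 12.1500 23.5500 9.4500 2.6500 7.3000 0.4000] k=[0 0 2 1 14 22 7 0 4 3]
t=9: x=[0.0000 0.1000 1.8500 1.7000 13.7500 20.8500 7.4000 0.5500 3.7500 3.0500] k=[0 3 4 0 10 19 11 0 7 7]
t=10: x=[0.1500 2.9000 3.7500 0.7000 9.9500 18.1500 10.8500 0.9000 6.6500 7.0000] k=[0 6 3 0 7 18 7 0 7 6]
t=11: x=[0.3000 5.5500 3.0000 0.5000 7.2000 16.9000 7.2000 0.7000 6.6000 6.0500] k=[3 3 2 1 3 21 3 0 4 4]
t=12: x=[3.0000 2.9500 2.0000 1.1500 3.8000 19.2000 3.7500 0.3500 3.8000 4.0000] k=[6 1 0 0 1 20 2 0 7 3]
t=13: x=[5.7500 1.2000 0.0500 0.0500 1.9000 18.1500 2.8000 0.4500 6.4500 3.2000] k=[7 0 0 0 0 14 7 1 5 2]
t=14: x=[6.6500 0.3500 0.0000 0.0000 0.7000 12.9500 7.0500 1.5000 4.6500 2.1500] k=[11 2 0 0 3 10 7 6 4 0]
t=15: x=[10.5500 2.3500 0.1000 0.1500 3.2000 9.5000 7.1000 5.9500 3.9000 0.2000] k=[11 0 0 0 0 8 11 2 7 0]
t=16: x=[10.4500 0.5500 0.0000 0.0000 0.4000 7.7500 10.4000 2.7000 6.4000 0.3500] k=[13 5 0 0 0 8 14 6 6 1]

0.0855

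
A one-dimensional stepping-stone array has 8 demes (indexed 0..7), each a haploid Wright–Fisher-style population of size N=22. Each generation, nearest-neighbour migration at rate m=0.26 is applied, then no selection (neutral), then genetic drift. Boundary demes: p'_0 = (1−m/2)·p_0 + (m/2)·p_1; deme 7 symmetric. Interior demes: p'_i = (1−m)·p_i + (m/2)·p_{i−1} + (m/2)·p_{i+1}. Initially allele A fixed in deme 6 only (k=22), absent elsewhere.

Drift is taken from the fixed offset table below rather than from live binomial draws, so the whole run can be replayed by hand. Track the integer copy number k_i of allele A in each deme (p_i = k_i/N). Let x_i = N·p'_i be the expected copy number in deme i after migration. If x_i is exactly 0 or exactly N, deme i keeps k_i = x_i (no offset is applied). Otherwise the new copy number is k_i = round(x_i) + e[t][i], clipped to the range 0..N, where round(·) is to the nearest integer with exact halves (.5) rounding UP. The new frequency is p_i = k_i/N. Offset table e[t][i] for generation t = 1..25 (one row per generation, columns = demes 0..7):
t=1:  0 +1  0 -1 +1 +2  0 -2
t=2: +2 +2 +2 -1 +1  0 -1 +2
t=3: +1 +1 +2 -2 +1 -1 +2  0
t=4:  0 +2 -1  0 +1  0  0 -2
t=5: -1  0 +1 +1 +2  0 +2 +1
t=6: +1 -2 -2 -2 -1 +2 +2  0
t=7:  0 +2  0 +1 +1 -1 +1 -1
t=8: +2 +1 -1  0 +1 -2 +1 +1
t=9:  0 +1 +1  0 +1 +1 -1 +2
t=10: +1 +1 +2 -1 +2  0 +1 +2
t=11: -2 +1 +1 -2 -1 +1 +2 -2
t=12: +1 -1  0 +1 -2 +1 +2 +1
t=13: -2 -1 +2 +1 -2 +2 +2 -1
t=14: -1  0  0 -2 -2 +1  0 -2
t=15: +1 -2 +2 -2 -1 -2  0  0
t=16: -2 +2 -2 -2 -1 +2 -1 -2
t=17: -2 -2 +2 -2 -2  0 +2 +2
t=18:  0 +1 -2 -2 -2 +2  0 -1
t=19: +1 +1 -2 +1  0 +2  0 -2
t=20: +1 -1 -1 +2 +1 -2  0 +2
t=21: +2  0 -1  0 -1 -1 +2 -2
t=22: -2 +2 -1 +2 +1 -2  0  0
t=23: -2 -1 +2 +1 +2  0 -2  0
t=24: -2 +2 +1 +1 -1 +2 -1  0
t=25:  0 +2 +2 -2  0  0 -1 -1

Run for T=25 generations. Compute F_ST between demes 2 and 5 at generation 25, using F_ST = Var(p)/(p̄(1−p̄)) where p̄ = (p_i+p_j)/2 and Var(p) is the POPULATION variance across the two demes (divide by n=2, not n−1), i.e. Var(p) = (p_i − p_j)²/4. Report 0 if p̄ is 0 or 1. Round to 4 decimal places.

t=0: k=[0 0 0 0 0 0 22 0]
t=1: x=[0.0000 0.0000 0.0000 0.0000 0.0000 2.8600 16.2800 2.8600] k=[0 0 0 0 0 5 16 1]
t=2: x=[0.0000 0.0000 0.0000 0.0000 0.6500 5.7800 12.6200 2.9500] k=[0 0 0 0 2 6 12 5]
t=3: x=[0.0000 0.0000 0.0000 0.2600 2.2600 6.2600 10.3100 5.9100] k=[0 0 0 0 3 5 12 6]
t=4: x=[0.0000 0.0000 0.0000 0.3900 2.8700 5.6500 10.3100 6.7800] k=[0 0 0 0 4 6 10 5]
t=5: x=[0.0000 0.0000 0.0000 0.5200 3.7400 6.2600 8.8300 5.6500] k=[0 0 0 2 6 6 11 7]
t=6: x=[0.0000 0.0000 0.2600 2.2600 5.4800 6.6500 9.8300 7.5200] k=[0 0 0 0 4 9 12 8]
t=7: x=[0.0000 0.0000 0.0000 0.5200 4.1300 8.7400 11.0900 8.5200] k=[0 0 0 2 5 8 12 8]
t=8: x=[0.0000 0.0000 0.2600 2.1300 5.0000 8.1300 10.9600 8.5200] k=[0 0 0 2 6 6 12 10]
t=9: x=[0.0000 0.0000 0.2600 2.2600 5.4800 6.7800 10.9600 10.2600] k=[0 0 1 2 6 8 10 12]
t=10: x=[0.0000 0.1300 1.0000 2.3900 5.7400 8.0000 10.0000 11.7400] k=[0 1 3 1 8 8 11 14]
t=11: x=[0.1300 1.1300 2.4800 2.1700 7.0900 8.3900 11.0000 13.6100] k=[0 2 3 0 6 9 13 12]
t=12: x=[0.2600 1.8700 2.4800 1.1700 5.6100 9.1300 12.3500 12.1300] k=[1 1 2 2 4 10 14 13]
t=13: x=[1.0000 1.1300 1.8700 2.2600 4.5200 9.7400 13.3500 13.1300] k=[0 0 4 3 3 12 15 12]
t=14: x=[0.0000 0.5200 3.3500 3.1300 4.1700 11.2200 14.2200 12.3900] k=[0 1 3 1 2 12 14 10]
t=15: x=[0.1300 1.1300 2.4800 1.3900 3.1700 10.9600 13.2200 10.5200] k=[1 0 4 0 2 9 13 11]
t=16: x=[0.8700 0.6500 2.9600 0.7800 2.6500 8.6100 12.2200 11.2600] k=[0 3 1 0 2 11 11 9]
t=17: x=[0.3900 2.3500 1.1300 0.3900 2.9100 9.8300 10.7400 9.2600] k=[0 0 3 0 1 10 13 11]
t=18: x=[0.0000 0.3900 2.2200 0.5200 2.0400 9.2200 12.3500 11.2600] k=[0 1 0 0 0 11 12 10]
t=19: x=[0.1300 0.7400 0.1300 0.0000 1.4300 9.7000 11.6100 10.2600] k=[1 2 0 0 1 12 12 8]
t=20: x=[1.1300 1.6100 0.2600 0.1300 2.3000 10.5700 11.4800 8.5200] k=[2 1 0 2 3 9 11 11]
t=21: x=[1.8700 1.0000 0.3900 1.8700 3.6500 8.4800 10.7400 11.0000] k=[4 1 0 2 3 7 13 9]
t=22: x=[3.6100 1.2600 0.3900 1.8700 3.3900 7.2600 11.7000 9.5200] k=[2 3 0 4 4 5 12 10]
t=23: x=[2.1300 2.4800 0.9100 3.4800 4.1300 5.7800 10.8300 10.2600] k=[0 1 3 4 6 6 9 10]
t=24: x=[0.1300 1.1300 2.8700 4.1300 5.7400 6.3900 8.7400 9.8700] k=[0 3 4 5 5 8 8 10]
t=25: x=[0.3900 2.7400 4.0000 4.8700 5.3900 7.6100 8.2600 9.7400] k=[0 5 6 3 5 8 7 9]

0.0095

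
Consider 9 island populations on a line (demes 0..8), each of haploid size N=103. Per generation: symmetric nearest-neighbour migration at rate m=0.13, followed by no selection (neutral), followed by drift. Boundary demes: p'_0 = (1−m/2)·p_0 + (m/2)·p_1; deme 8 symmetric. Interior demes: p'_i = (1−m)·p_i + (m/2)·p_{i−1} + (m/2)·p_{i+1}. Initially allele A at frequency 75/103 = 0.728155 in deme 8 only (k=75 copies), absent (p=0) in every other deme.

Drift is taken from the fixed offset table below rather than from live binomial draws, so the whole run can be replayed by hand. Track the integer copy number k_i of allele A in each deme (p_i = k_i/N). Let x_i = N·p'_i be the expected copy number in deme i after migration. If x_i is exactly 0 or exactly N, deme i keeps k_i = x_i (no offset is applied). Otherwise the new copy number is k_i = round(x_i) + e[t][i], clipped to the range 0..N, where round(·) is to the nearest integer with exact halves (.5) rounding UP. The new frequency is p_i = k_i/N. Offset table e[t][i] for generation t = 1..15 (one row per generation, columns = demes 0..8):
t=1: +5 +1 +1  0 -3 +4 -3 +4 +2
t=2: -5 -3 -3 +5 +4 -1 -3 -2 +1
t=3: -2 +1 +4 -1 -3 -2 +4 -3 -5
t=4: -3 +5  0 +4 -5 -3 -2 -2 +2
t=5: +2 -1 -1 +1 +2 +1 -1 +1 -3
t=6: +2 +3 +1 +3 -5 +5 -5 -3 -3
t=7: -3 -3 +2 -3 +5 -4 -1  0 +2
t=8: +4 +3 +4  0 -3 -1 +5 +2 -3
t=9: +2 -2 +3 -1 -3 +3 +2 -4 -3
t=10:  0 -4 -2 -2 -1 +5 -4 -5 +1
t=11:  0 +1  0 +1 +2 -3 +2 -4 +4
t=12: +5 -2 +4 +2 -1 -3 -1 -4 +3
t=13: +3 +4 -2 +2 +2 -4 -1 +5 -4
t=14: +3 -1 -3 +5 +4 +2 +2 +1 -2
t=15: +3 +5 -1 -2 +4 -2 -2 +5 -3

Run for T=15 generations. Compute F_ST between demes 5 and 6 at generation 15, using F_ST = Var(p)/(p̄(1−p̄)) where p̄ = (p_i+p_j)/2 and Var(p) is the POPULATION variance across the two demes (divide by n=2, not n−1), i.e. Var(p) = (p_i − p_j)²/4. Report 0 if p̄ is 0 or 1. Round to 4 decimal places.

0.0065

t=0: k=[0 0 0 0 0 0 0 0 75]
t=1: x=[0.0000 0.0000 0.0000 0.0000 0.0000 0.0000 0.0000 4.8750 70.1250] k=[0 0 0 0 0 0 0 9 72]
t=2: x=[0.0000 0.0000 0.0000 0.0000 0.0000 0.0000 0.5850 12.5100 67.9050] k=[0 0 0 0 0 0 0 11 69]
t=3: x=[0.0000 0.0000 0.0000 0.0000 0.0000 0.0000 0.7150 14.0550 65.2300] k=[0 0 0 0 0 0 5 11 60]
t=4: x=[0.0000 0.0000 0.0000 0.0000 0.0000 0.3250 5.0650 13.7950 56.8150] k=[0 0 0 0 0 0 3 12 59]
t=5: x=[0.0000 0.0000 0.0000 0.0000 0.0000 0.1950 3.3900 14.4700 55.9450] k=[0 0 0 0 0 1 2 15 53]
t=6: x=[0.0000 0.0000 0.0000 0.0000 0.0650 1.0000 2.7800 16.6250 50.5300] k=[0 0 0 0 0 6 0 14 48]
t=7: x=[0.0000 0.0000 0.0000 0.0000 0.3900 5.2200 1.3000 15.3000 45.7900] k=[0 0 0 0 5 1 0 15 48]
t=8: x=[0.0000 0.0000 0.0000 0.3250 4.4150 1.1950 1.0400 16.1700 45.8550] k=[0 0 0 0 1 0 6 18 43]
t=9: x=[0.0000 0.0000 0.0000 0.0650 0.8700 0.4550 6.3900 18.8450 41.3750] k=[0 0 0 0 0 3 8 15 38]
t=10: x=[0.0000 0.0000 0.0000 0.0000 0.1950 3.1300 8.1300 16.0400 36.5050] k=[0 0 0 0 0 8 4 11 38]
t=11: x=[0.0000 0.0000 0.0000 0.0000 0.5200 7.2200 4.7150 12.3000 36.2450] k=[0 0 0 0 3 4 7 8 40]
t=12: x=[0.0000 0.0000 0.0000 0.1950 2.8700 4.1300 6.8700 10.0150 37.9200] k=[0 0 0 2 2 1 6 6 41]
t=13: x=[0.0000 0.0000 0.1300 1.8700 1.9350 1.3900 5.6750 8.2750 38.7250] k=[0 0 0 4 4 0 5 13 35]
t=14: x=[0.0000 0.0000 0.2600 3.7400 3.7400 0.5850 5.1950 13.9100 33.5700] k=[0 0 0 9 8 3 7 15 32]
t=15: x=[0.0000 0.0000 0.5850 8.3500 7.7400 3.5850 7.2600 15.5850 30.8950] k=[0 0 0 6 12 2 5 21 28]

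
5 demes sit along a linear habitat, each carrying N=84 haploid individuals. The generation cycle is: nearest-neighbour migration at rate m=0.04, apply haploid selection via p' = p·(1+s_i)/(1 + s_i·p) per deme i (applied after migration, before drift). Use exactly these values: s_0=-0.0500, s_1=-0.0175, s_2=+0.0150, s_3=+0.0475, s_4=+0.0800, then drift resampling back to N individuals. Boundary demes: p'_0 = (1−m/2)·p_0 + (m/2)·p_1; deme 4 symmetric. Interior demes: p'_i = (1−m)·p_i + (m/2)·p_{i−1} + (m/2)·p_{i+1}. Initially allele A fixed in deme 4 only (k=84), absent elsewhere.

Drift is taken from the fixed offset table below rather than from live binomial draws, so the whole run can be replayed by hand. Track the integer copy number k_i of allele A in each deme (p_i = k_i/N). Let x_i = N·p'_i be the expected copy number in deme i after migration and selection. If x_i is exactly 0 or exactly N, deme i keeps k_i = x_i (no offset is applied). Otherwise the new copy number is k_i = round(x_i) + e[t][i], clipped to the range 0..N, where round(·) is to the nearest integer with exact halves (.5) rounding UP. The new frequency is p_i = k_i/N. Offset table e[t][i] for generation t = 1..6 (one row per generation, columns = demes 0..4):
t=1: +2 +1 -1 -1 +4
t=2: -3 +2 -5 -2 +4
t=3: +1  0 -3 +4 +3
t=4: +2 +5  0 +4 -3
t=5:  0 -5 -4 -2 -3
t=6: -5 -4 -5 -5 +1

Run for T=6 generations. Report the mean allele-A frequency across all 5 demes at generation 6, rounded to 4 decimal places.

0.2048

t=0: k=[0 0 0 0 84]
t=1: x=[0.0000 0.0000 0.0000 1.7581 82.4421] k=[0 0 0 1 84]
t=2: x=[0.0000 0.0000 0.0203 2.7613 82.4607] k=[0 0 0 1 84]
t=3: x=[0.0000 0.0000 0.0203 2.7613 82.4607] k=[0 0 0 7 84]
t=4: x=[0.0000 0.0000 0.1421 8.7574 82.5721] k=[0 0 0 13 80]
t=5: x=[0.0000 0.0000 0.2639 14.6323 79.0322] k=[0 0 0 13 76]
t=6: x=[0.0000 0.0000 0.2639 14.5498 75.3553] k=[0 0 0 10 76]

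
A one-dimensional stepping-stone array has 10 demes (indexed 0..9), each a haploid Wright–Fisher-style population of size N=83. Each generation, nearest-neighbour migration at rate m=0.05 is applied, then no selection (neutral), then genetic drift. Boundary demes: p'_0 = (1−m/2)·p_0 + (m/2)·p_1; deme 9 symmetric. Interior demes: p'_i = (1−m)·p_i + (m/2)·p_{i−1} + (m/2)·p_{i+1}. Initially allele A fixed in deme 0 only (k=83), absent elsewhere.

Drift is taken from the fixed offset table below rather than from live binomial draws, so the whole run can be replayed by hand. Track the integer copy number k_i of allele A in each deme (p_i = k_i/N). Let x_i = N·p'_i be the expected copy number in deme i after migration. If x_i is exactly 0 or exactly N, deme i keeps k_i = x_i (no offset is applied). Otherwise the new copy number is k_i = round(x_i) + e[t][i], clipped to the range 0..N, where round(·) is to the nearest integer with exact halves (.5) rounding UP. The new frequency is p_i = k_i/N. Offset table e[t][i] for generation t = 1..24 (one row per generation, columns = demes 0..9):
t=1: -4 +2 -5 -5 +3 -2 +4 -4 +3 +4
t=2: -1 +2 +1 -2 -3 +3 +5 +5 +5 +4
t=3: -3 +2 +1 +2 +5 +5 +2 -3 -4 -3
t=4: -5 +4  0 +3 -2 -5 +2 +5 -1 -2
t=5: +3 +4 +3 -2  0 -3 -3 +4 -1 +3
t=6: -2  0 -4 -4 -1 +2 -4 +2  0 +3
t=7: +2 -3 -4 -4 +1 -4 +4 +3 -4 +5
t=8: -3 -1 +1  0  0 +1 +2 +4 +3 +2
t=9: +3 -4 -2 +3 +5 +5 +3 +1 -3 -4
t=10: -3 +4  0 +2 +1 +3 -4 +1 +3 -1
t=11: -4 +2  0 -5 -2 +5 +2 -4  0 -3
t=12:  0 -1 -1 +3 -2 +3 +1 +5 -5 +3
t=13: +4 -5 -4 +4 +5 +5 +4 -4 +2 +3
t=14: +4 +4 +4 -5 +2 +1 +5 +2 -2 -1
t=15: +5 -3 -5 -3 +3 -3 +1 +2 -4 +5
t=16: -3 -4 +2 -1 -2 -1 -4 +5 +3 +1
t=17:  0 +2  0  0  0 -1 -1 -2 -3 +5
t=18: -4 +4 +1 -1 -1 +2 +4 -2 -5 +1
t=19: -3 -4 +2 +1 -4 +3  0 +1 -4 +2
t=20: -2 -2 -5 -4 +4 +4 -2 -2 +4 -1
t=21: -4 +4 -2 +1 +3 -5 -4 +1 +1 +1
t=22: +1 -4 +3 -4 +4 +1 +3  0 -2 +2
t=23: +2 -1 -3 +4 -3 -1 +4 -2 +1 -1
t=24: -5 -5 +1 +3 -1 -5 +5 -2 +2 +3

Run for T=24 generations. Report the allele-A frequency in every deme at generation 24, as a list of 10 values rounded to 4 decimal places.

t=0: k=[83 0 0 0 0 0 0 0 0 0]
t=1: x=[80.9250 2.0750 0.0000 0.0000 0.0000 0.0000 0.0000 0.0000 0.0000 0.0000] k=[77 4 0 0 0 0 0 0 0 0]
t=2: x=[75.1750 5.7250 0.1000 0.0000 0.0000 0.0000 0.0000 0.0000 0.0000 0.0000] k=[74 8 1 0 0 0 0 0 0 0]
t=3: x=[72.3500 9.4750 1.1500 0.0250 0.0000 0.0000 0.0000 0.0000 0.0000 0.0000] k=[69 11 2 2 0 0 0 0 0 0]
t=4: x=[67.5500 12.2250 2.2250 1.9500 0.0500 0.0000 0.0000 0.0000 0.0000 0.0000] k=[63 16 2 5 0 0 0 0 0 0]
t=5: x=[61.8250 16.8250 2.4250 4.8000 0.1250 0.0000 0.0000 0.0000 0.0000 0.0000] k=[65 21 5 3 0 0 0 0 0 0]
t=6: x=[63.9000 21.7000 5.3500 2.9750 0.0750 0.0000 0.0000 0.0000 0.0000 0.0000] k=[62 22 1 0 0 0 0 0 0 0]
t=7: x=[61.0000 22.4750 1.5000 0.0250 0.0000 0.0000 0.0000 0.0000 0.0000 0.0000] k=[63 19 0 0 0 0 0 0 0 0]
t=8: x=[61.9000 19.6250 0.4750 0.0000 0.0000 0.0000 0.0000 0.0000 0.0000 0.0000] k=[59 19 1 0 0 0 0 0 0 0]
t=9: x=[58.0000 19.5500 1.4250 0.0250 0.0000 0.0000 0.0000 0.0000 0.0000 0.0000] k=[61 16 0 3 0 0 0 0 0 0]
t=10: x=[59.8750 16.7250 0.4750 2.8500 0.0750 0.0000 0.0000 0.0000 0.0000 0.0000] k=[57 21 0 5 1 0 0 0 0 0]
t=11: x=[56.1000 21.3750 0.6500 4.7750 1.0750 0.0250 0.0000 0.0000 0.0000 0.0000] k=[52 23 1 0 0 5 0 0 0 0]
t=12: x=[51.2750 23.1750 1.5250 0.0250 0.1250 4.7500 0.1250 0.0000 0.0000 0.0000] k=[51 22 1 3 0 8 1 0 0 0]
t=13: x=[50.2750 22.2000 1.5750 2.8750 0.2750 7.6250 1.1500 0.0250 0.0000 0.0000] k=[54 17 0 7 5 13 5 0 0 0]
t=14: x=[53.0750 17.5000 0.6000 6.7750 5.2500 12.6000 5.0750 0.1250 0.0000 0.0000] k=[57 22 5 2 7 14 10 2 0 0]
t=15: x=[56.1250 22.4500 5.3500 2.2000 7.0500 13.7250 9.9000 2.1500 0.0500 0.0000] k=[61 19 0 0 10 11 11 4 0 0]
t=16: x=[59.9500 19.5750 0.4750 0.2500 9.7750 10.9750 10.8250 4.0750 0.1000 0.0000] k=[57 16 2 0 8 10 7 9 3 0]
t=17: x=[55.9750 16.6750 2.3000 0.2500 7.8500 9.8750 7.1250 8.8000 3.0750 0.0750] k=[56 19 2 0 8 9 6 7 0 5]
t=18: x=[55.0750 19.5000 2.3750 0.2500 7.8250 8.9000 6.1000 6.8000 0.3000 4.8750] k=[51 24 3 0 7 11 10 5 0 6]
t=19: x=[50.3250 24.1500 3.4500 0.2500 6.9250 10.8750 9.9000 5.0000 0.2750 5.8500] k=[47 20 5 1 3 14 10 6 0 8]
t=20: x=[46.3250 20.3000 5.2750 1.1500 3.2250 13.6250 10.0000 5.9500 0.3500 7.8000] k=[44 18 0 0 7 18 8 4 4 7]
t=21: x=[43.3500 18.2000 0.4500 0.1750 7.1000 17.4750 8.1500 4.1000 4.0750 6.9250] k=[39 22 0 1 10 12 4 5 5 8]
t=22: x=[38.5750 21.8750 0.5750 1.2000 9.8250 11.7500 4.2250 4.9750 5.0750 7.9250] k=[40 18 4 0 14 13 7 5 3 10]
t=23: x=[39.4500 18.2000 4.2500 0.4500 13.6250 12.8750 7.1000 5.0000 3.2250 9.8250] k=[41 17 1 4 11 12 11 3 4 9]
t=24: x=[40.4000 17.2000 1.4750 4.1000 10.8500 11.9500 10.8250 3.2250 4.1000 8.8750] k=[35 12 2 7 10 7 16 1 6 12]

[0.4217, 0.1446, 0.0241, 0.0843, 0.1205, 0.0843, 0.1928, 0.0120, 0.0723, 0.1446]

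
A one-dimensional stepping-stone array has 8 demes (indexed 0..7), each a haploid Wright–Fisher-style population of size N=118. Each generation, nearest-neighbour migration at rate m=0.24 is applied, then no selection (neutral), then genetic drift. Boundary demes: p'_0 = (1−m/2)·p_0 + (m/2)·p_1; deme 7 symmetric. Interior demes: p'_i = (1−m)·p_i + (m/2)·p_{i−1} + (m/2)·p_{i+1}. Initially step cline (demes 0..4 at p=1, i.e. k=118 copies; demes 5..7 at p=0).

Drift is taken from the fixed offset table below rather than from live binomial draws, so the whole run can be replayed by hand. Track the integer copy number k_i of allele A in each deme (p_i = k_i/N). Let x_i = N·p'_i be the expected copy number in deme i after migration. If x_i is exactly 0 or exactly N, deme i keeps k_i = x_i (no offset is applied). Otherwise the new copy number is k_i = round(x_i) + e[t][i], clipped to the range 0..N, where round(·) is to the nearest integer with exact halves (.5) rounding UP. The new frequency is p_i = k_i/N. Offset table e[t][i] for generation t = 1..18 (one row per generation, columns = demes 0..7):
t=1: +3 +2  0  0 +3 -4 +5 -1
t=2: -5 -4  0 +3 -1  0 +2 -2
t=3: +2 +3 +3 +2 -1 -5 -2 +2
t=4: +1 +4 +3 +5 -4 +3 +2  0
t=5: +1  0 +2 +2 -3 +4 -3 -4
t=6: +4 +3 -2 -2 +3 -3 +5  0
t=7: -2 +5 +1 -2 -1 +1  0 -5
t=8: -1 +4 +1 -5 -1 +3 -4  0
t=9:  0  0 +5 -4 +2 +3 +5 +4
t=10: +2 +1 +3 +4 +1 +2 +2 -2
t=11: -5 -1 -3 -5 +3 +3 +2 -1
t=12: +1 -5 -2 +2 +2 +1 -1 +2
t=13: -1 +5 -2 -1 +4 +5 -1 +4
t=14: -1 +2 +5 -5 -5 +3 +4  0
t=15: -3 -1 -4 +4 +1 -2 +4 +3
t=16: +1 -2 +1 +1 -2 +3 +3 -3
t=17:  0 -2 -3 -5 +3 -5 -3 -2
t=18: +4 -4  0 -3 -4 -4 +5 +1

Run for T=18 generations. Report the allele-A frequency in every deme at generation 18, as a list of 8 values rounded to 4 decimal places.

[0.9915, 0.8898, 0.8559, 0.7288, 0.6186, 0.4407, 0.3729, 0.2203]

t=0: k=[118 118 118 118 118 0 0 0]
t=1: x=[118.0000 118.0000 118.0000 118.0000 103.8400 14.1600 0.0000 0.0000] k=[118 118 118 118 107 10 0 0]
t=2: x=[118.0000 118.0000 118.0000 116.6800 96.6800 20.4400 1.2000 0.0000] k=[118 118 118 118 96 20 3 0]
t=3: x=[118.0000 118.0000 118.0000 115.3600 89.5200 27.0800 4.6800 0.3600] k=[118 118 118 117 89 22 3 2]
t=4: x=[118.0000 118.0000 117.8800 113.7600 84.3200 27.7600 5.1600 2.1200] k=[118 118 118 118 80 31 7 2]
t=5: x=[118.0000 118.0000 118.0000 113.4400 78.6800 34.0000 9.2800 2.6000] k=[118 118 118 115 76 38 6 0]
t=6: x=[118.0000 118.0000 117.6400 110.6800 76.1200 38.7200 9.1200 0.7200] k=[118 118 116 109 79 36 14 1]
t=7: x=[118.0000 117.7600 115.4000 106.2400 77.4400 38.5200 15.0800 2.5600] k=[118 118 116 104 76 40 15 0]
t=8: x=[118.0000 117.7600 114.8000 102.0800 75.0400 41.3200 16.2000 1.8000] k=[118 118 116 97 74 44 12 2]
t=9: x=[118.0000 117.7600 113.9600 96.5200 73.1600 43.7600 14.6400 3.2000] k=[118 118 118 93 75 47 20 7]
t=10: x=[118.0000 118.0000 115.0000 93.8400 73.8000 47.1200 21.6800 8.5600] k=[118 118 118 98 75 49 24 7]
t=11: x=[118.0000 118.0000 115.6000 97.6400 74.6400 49.1200 24.9600 9.0400] k=[118 118 113 93 78 52 27 8]
t=12: x=[118.0000 117.4000 111.2000 93.6000 76.6800 52.1200 27.7200 10.2800] k=[118 112 109 96 79 53 27 12]
t=13: x=[117.2800 112.3600 107.8000 95.5200 77.9200 53.0000 28.3200 13.8000] k=[116 117 106 95 82 58 27 18]
t=14: x=[116.1200 115.5600 106.0000 94.7600 80.6800 57.1600 29.6400 19.0800] k=[115 118 111 90 76 60 34 19]
t=15: x=[115.3600 116.8000 109.3200 90.8400 75.7600 58.8000 35.3200 20.8000] k=[112 116 105 95 77 57 39 24]
t=16: x=[112.4800 114.2000 105.1200 94.0400 76.7600 57.2400 39.3600 25.8000] k=[113 112 106 95 75 60 42 23]
t=17: x=[112.8800 111.4000 105.4000 93.9200 75.6000 59.6400 41.8800 25.2800] k=[113 109 102 89 79 55 39 23]
t=18: x=[112.5200 108.6400 101.2800 89.3600 77.3200 55.9600 39.0000 24.9200] k=[117 105 101 86 73 52 44 26]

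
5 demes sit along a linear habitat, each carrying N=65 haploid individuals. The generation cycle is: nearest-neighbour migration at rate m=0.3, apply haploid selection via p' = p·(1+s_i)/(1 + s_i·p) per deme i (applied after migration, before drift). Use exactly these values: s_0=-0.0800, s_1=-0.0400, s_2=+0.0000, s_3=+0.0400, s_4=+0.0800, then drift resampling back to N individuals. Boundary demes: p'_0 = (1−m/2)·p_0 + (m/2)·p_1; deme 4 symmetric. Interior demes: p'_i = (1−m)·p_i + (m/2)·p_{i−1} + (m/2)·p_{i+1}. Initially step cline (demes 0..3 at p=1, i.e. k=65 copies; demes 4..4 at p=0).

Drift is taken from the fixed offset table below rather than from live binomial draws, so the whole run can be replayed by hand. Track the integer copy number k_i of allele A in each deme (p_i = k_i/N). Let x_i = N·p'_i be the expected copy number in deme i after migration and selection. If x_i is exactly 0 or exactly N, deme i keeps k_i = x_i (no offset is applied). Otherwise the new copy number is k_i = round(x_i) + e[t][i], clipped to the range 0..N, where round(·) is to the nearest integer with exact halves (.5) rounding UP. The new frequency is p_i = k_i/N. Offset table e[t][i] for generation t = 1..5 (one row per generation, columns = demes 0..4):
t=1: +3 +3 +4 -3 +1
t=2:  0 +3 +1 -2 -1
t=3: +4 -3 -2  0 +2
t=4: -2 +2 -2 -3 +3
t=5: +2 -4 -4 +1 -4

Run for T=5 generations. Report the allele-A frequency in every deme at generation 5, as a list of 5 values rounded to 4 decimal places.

[1.0000, 0.9077, 0.7846, 0.6769, 0.4769]

t=0: k=[65 65 65 65 0]
t=1: x=[65.0000 65.0000 65.0000 55.5706 10.4051] k=[65 65 65 53 11]
t=2: x=[65.0000 65.0000 63.2000 48.9782 18.2945] k=[65 65 64 47 17]
t=3: x=[65.0000 64.8438 61.6000 45.5882 22.6214] k=[65 62 60 46 25]
t=4: x=[64.5112 62.0367 58.2000 45.4897 29.3840] k=[63 64 56 42 32]
t=5: x=[62.9941 62.5558 55.1000 43.1722 34.7473] k=[65 59 51 44 31]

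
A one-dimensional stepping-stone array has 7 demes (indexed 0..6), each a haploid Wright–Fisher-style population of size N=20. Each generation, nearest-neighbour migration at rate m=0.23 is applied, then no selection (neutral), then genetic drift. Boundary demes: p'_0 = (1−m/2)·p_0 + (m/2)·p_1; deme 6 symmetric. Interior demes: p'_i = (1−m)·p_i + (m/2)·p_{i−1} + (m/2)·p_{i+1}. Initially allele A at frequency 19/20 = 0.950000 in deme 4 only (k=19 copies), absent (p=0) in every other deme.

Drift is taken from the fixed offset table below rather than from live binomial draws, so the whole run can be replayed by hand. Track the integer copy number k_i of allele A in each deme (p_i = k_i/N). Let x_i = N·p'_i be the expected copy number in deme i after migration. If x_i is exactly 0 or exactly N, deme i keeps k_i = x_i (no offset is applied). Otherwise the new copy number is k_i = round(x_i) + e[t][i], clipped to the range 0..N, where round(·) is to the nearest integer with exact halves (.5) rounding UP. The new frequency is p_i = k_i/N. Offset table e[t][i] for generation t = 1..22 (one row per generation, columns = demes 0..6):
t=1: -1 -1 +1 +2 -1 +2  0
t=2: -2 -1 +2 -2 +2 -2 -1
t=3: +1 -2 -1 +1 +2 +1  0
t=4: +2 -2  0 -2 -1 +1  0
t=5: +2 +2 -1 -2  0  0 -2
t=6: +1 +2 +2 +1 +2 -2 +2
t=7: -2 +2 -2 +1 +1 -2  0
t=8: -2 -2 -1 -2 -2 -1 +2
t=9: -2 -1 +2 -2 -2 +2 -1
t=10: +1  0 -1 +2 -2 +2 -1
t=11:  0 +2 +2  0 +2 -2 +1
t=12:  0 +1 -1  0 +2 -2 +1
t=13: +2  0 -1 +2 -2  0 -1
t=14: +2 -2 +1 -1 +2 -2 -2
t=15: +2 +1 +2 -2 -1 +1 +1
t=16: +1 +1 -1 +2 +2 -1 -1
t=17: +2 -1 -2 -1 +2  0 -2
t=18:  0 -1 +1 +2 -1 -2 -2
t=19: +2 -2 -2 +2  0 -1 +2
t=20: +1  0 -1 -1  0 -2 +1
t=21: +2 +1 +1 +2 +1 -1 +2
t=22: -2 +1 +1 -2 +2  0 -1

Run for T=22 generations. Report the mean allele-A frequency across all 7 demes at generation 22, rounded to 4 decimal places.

0.2571

t=0: k=[0 0 0 0 19 0 0]
t=1: x=[0.0000 0.0000 0.0000 2.1850 14.6300 2.1850 0.0000] k=[0 0 0 4 14 4 0]
t=2: x=[0.0000 0.0000 0.4600 4.6900 11.7000 4.6900 0.4600] k=[0 0 2 3 14 3 0]
t=3: x=[0.0000 0.2300 1.8850 4.1500 11.4700 3.9200 0.3450] k=[0 0 1 5 13 5 0]
t=4: x=[0.0000 0.1150 1.3450 5.4600 11.1600 5.3450 0.5750] k=[0 0 1 3 10 6 1]
t=5: x=[0.0000 0.1150 1.1150 3.5750 8.7350 5.8850 1.5750] k=[0 2 0 2 9 6 0]
t=6: x=[0.2300 1.5400 0.4600 2.5750 7.8500 5.6550 0.6900] k=[1 4 2 4 10 4 3]
t=7: x=[1.3450 3.4250 2.4600 4.4600 8.6200 4.5750 3.1150] k=[0 5 0 5 10 3 3]
t=8: x=[0.5750 3.8500 1.1500 5.0000 8.6200 3.8050 3.0000] k=[0 2 0 3 7 3 5]
t=9: x=[0.2300 1.5400 0.5750 3.1150 6.0800 3.6900 4.7700] k=[0 1 3 1 4 6 4]
t=10: x=[0.1150 1.1150 2.5400 1.5750 3.8850 5.5400 4.2300] k=[1 1 2 4 2 8 3]
t=11: x=[1.0000 1.1150 2.1150 3.5400 2.9200 6.7350 3.5750] k=[1 3 4 4 5 5 5]
t=12: x=[1.2300 2.8850 3.8850 4.1150 4.8850 5.0000 5.0000] k=[1 4 3 4 7 3 6]
t=13: x=[1.3450 3.5400 3.2300 4.2300 6.1950 3.8050 5.6550] k=[3 4 2 6 4 4 5]
t=14: x=[3.1150 3.6550 2.6900 5.3100 4.2300 4.1150 4.8850] k=[5 2 4 4 6 2 3]
t=15: x=[4.6550 2.5750 3.7700 4.2300 5.3100 2.5750 2.8850] k=[7 4 6 2 4 4 4]
t=16: x=[6.6550 4.5750 5.3100 2.6900 3.7700 4.0000 4.0000] k=[8 6 4 5 6 3 3]
t=17: x=[7.7700 6.0000 4.3450 5.0000 5.5400 3.3450 3.0000] k=[10 5 2 4 8 3 1]
t=18: x=[9.4250 5.2300 2.5750 4.2300 6.9650 3.3450 1.2300] k=[9 4 4 6 6 1 0]
t=19: x=[8.4250 4.5750 4.2300 5.7700 5.4250 1.4600 0.1150] k=[10 3 2 8 5 0 2]
t=20: x=[9.1950 3.6900 2.8050 6.9650 4.7700 0.8050 1.7700] k=[10 4 2 6 5 0 3]
t=21: x=[9.3100 4.4600 2.6900 5.4250 4.5400 0.9200 2.6550] k=[11 5 4 7 6 0 5]
t=22: x=[10.3100 5.5750 4.4600 6.5400 5.4250 1.2650 4.4250] k=[8 7 5 5 7 1 3]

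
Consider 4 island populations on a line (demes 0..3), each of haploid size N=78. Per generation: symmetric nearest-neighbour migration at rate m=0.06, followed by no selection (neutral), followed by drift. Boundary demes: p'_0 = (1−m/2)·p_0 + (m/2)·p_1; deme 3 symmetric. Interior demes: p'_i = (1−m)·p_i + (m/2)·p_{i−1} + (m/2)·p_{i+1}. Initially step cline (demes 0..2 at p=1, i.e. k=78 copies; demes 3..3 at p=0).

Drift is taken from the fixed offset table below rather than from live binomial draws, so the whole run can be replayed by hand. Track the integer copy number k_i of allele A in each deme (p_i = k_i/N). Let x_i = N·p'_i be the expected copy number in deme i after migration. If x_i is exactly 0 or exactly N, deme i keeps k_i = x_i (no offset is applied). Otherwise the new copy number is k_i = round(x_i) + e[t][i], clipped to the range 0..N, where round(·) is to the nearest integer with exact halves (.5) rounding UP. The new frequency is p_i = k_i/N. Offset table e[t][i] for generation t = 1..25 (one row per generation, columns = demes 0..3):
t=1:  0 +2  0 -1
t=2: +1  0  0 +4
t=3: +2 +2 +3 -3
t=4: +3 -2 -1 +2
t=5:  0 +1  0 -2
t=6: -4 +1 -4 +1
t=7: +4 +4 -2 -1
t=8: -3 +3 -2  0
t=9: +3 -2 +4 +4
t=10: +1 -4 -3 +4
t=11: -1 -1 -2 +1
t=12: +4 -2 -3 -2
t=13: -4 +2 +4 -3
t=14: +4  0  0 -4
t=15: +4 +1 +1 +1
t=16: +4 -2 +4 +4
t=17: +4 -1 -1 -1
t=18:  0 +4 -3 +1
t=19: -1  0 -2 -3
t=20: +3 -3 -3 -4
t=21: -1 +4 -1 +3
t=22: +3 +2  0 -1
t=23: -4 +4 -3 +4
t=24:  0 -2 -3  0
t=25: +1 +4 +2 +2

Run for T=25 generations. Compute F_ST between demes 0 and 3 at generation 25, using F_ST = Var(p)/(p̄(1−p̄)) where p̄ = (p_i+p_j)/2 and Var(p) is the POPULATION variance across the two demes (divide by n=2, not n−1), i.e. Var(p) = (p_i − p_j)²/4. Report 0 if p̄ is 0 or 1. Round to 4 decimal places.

0.3045

t=0: k=[78 78 78 0]
t=1: x=[78.0000 78.0000 75.6600 2.3400] k=[78 78 76 1]
t=2: x=[78.0000 77.9400 73.8100 3.2500] k=[78 78 74 7]
t=3: x=[78.0000 77.8800 72.1100 9.0100] k=[78 78 75 6]
t=4: x=[78.0000 77.9100 73.0200 8.0700] k=[78 76 72 10]
t=5: x=[77.9400 75.9400 70.2600 11.8600] k=[78 77 70 10]
t=6: x=[77.9700 76.8200 68.4100 11.8000] k=[74 78 64 13]
t=7: x=[74.1200 77.4600 62.8900 14.5300] k=[78 78 61 14]
t=8: x=[78.0000 77.4900 60.1000 15.4100] k=[78 78 58 15]
t=9: x=[78.0000 77.4000 57.3100 16.2900] k=[78 75 61 20]
t=10: x=[77.9100 74.6700 60.1900 21.2300] k=[78 71 57 25]
t=11: x=[77.7900 70.7900 56.4600 25.9600] k=[77 70 54 27]
t=12: x=[76.7900 69.7300 53.6700 27.8100] k=[78 68 51 26]
t=13: x=[77.7000 67.7900 50.7600 26.7500] k=[74 70 55 24]
t=14: x=[73.8800 69.6700 54.5200 24.9300] k=[78 70 55 21]
t=15: x=[77.7600 69.7900 54.4300 22.0200] k=[78 71 55 23]
t=16: x=[77.7900 70.7300 54.5200 23.9600] k=[78 69 59 28]
t=17: x=[77.7300 68.9700 58.3700 28.9300] k=[78 68 57 28]
t=18: x=[77.7000 67.9700 56.4600 28.8700] k=[78 72 53 30]
t=19: x=[77.8200 71.6100 52.8800 30.6900] k=[77 72 51 28]
t=20: x=[76.8500 71.5200 50.9400 28.6900] k=[78 69 48 25]
t=21: x=[77.7300 68.6400 47.9400 25.6900] k=[77 73 47 29]
t=22: x=[76.8800 72.3400 47.2400 29.5400] k=[78 74 47 29]
t=23: x=[77.8800 73.3100 47.2700 29.5400] k=[74 77 44 34]
t=24: x=[74.0900 75.9200 44.6900 34.3000] k=[74 74 42 34]
t=25: x=[74.0000 73.0400 42.7200 34.2400] k=[75 77 45 36]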